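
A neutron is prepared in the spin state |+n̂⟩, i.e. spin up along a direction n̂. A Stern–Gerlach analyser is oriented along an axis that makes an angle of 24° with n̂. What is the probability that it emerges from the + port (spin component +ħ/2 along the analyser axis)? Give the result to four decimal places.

For spin-½, the probability of finding spin-up along an axis at angle θ to the initial spin direction is cos²(θ/2); spin-down is sin²(θ/2).
θ = 24°, so P = cos²(12°) ≈ 0.9568.

0.9568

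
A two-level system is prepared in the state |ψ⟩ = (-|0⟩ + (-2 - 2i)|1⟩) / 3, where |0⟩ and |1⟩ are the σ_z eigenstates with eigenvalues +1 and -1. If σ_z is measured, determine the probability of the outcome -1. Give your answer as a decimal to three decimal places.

0.889

The -1 outcome corresponds to |1⟩. Its amplitude in |ψ⟩ is (-2 - 2i)/3.
P = |-2 - 2i|² / 9 = 8/9.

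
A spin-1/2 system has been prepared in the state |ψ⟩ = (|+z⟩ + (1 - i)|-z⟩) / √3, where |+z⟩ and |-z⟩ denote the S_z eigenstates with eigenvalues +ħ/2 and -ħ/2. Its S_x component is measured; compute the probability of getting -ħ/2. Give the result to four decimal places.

0.1667

|-x⟩ = (|+z⟩ - |-z⟩)/√2, so ⟨-x|ψ⟩ = (i) / (√2·√3).
P = |i|² / 6 = 1/6.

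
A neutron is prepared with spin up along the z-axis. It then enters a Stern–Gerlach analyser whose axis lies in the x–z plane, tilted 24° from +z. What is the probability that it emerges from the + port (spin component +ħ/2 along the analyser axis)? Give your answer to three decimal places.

For spin-½, the probability of finding spin-up along an axis at angle θ to the initial spin direction is cos²(θ/2); spin-down is sin²(θ/2).
θ = 24°, so P = cos²(12°) ≈ 0.957.

0.957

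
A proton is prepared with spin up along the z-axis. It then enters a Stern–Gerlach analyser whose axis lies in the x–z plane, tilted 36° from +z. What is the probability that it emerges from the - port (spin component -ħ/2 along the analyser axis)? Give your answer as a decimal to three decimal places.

0.095

For spin-½, the probability of finding spin-up along an axis at angle θ to the initial spin direction is cos²(θ/2); spin-down is sin²(θ/2).
θ = 36°, so P = sin²(18°) ≈ 0.095.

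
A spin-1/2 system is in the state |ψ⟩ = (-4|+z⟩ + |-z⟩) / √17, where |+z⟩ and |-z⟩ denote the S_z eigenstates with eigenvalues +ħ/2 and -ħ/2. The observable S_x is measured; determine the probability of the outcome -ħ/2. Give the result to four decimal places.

|-x⟩ = (|+z⟩ - |-z⟩)/√2, so ⟨-x|ψ⟩ = (-5) / (√2·√17).
P = |-5|² / 34 = 25/34.

0.7353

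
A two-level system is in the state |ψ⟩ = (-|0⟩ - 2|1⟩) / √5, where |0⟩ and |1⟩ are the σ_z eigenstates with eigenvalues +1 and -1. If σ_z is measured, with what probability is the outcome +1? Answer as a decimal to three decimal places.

The +1 outcome corresponds to |0⟩. Its amplitude in |ψ⟩ is -1/√5.
P = |-1|² / 5 = 1/5.

0.200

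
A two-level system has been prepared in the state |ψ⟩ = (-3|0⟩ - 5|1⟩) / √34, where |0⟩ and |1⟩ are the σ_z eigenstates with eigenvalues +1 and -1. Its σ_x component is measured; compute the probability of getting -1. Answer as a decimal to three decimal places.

0.059

|-x⟩ = (|0⟩ - |1⟩)/√2, so ⟨-x|ψ⟩ = (2) / (√2·√34).
P = |2|² / 68 = 4/68.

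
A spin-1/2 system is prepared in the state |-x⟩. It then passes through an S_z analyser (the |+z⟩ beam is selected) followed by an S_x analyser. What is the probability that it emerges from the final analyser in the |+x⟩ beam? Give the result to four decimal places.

First analyser (S_z): from |-x⟩, P(|+z⟩) = 1/2.
After stage 1 the state is |+z⟩; P(|+x⟩) = |⟨+x|+z⟩|² = 1/2.
Joint probability = 1/2 × 1/2 = 0.2500.

0.2500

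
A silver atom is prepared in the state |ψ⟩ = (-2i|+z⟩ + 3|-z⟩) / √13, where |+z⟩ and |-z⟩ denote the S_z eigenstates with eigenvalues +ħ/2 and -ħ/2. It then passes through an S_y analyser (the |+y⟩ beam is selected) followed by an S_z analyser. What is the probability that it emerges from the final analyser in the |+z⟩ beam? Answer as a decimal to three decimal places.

0.481

First analyser (S_y): P(|+y⟩) = |⟨+y|ψ⟩|² = 25/26.
After stage 1 the state is |+y⟩; P(|+z⟩) = |⟨+z|+y⟩|² = 1/2.
Joint probability = 25/26 × 1/2 = 0.481.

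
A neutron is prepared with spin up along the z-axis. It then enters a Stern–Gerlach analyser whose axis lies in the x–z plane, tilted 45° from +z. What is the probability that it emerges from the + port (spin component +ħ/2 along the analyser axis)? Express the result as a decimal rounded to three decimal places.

0.854

For spin-½, the probability of finding spin-up along an axis at angle θ to the initial spin direction is cos²(θ/2); spin-down is sin²(θ/2).
θ = 45°, so P = cos²(22.5°) ≈ 0.854.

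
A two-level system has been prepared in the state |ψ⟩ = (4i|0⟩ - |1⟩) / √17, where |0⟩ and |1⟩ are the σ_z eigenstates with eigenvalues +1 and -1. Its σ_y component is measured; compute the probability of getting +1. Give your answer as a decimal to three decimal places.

|+y⟩ = (|0⟩ + i|1⟩)/√2, so ⟨+y|ψ⟩ = (5i) / (√2·√17).
P = |5i|² / 34 = 25/34.

0.735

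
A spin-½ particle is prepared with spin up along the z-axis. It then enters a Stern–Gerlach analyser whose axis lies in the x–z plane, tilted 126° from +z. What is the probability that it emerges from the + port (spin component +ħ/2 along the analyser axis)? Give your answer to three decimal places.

0.206

For spin-½, the probability of finding spin-up along an axis at angle θ to the initial spin direction is cos²(θ/2); spin-down is sin²(θ/2).
θ = 126°, so P = cos²(63°) ≈ 0.206.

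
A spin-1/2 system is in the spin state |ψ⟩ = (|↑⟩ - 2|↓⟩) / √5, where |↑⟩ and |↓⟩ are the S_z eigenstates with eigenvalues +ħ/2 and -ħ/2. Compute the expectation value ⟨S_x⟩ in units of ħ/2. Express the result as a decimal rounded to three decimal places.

-0.800

⟨σ_x⟩ = 2 Re(a* b)/(|a|²+|b|²) with a = 1, b = -2.
a* b = -2, so ⟨σ_x⟩ = -4/5.
⟨S_x⟩ = (ħ/2)·⟨σ_x⟩.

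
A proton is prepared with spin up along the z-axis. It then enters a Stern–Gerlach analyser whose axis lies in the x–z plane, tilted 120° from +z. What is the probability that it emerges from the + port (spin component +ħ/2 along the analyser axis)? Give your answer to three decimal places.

For spin-½, the probability of finding spin-up along an axis at angle θ to the initial spin direction is cos²(θ/2); spin-down is sin²(θ/2).
θ = 120°, so P = cos²(60°) ≈ 0.250.

0.250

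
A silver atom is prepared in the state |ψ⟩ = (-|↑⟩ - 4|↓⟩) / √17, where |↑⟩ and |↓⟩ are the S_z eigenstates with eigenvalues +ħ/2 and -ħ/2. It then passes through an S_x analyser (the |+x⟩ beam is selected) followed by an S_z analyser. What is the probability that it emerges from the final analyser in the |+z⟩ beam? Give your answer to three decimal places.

0.368

First analyser (S_x): P(|+x⟩) = |⟨+x|ψ⟩|² = 25/34.
After stage 1 the state is |+x⟩; P(|+z⟩) = |⟨+z|+x⟩|² = 1/2.
Joint probability = 25/34 × 1/2 = 0.368.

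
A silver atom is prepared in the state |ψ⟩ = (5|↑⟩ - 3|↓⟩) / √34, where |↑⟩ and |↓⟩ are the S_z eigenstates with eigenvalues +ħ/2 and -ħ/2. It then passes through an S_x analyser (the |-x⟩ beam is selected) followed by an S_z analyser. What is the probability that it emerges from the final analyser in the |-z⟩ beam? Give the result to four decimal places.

0.4706

First analyser (S_x): P(|-x⟩) = |⟨-x|ψ⟩|² = 64/68.
After stage 1 the state is |-x⟩; P(|-z⟩) = |⟨-z|-x⟩|² = 1/2.
Joint probability = 64/68 × 1/2 = 0.4706.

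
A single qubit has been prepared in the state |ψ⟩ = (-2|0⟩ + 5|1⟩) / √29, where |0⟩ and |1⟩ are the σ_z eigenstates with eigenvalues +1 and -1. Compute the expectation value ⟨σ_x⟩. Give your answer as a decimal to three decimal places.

⟨σ_x⟩ = 2 Re(a* b)/(|a|²+|b|²) with a = -2, b = 5.
a* b = -10, so ⟨σ_x⟩ = -20/29.

-0.690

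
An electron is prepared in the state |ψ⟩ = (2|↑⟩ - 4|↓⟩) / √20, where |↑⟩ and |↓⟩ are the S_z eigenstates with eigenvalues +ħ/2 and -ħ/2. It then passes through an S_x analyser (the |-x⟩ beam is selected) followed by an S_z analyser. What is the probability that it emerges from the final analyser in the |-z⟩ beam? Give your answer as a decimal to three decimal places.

First analyser (S_x): P(|-x⟩) = |⟨-x|ψ⟩|² = 36/40.
After stage 1 the state is |-x⟩; P(|-z⟩) = |⟨-z|-x⟩|² = 1/2.
Joint probability = 36/40 × 1/2 = 0.450.

0.450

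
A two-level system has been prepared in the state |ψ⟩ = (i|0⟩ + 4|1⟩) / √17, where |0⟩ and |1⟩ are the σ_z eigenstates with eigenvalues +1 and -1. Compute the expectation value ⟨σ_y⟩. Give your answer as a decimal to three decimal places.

-0.471

⟨σ_y⟩ = 2 Im(a* b)/(|a|²+|b|²) with a = i, b = 4.
a* b = -4i, so ⟨σ_y⟩ = -8/17.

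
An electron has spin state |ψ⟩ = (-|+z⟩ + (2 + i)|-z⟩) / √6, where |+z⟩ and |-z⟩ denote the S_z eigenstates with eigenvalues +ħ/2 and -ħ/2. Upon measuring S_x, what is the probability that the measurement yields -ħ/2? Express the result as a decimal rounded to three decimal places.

0.833

|-x⟩ = (|+z⟩ - |-z⟩)/√2, so ⟨-x|ψ⟩ = (-3 - i) / (√2·√6).
P = |-3 - i|² / 12 = 10/12.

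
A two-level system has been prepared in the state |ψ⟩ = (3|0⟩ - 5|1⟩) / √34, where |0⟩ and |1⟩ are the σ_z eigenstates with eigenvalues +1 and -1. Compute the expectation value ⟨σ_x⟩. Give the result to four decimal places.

-0.8824

⟨σ_x⟩ = 2 Re(a* b)/(|a|²+|b|²) with a = 3, b = -5.
a* b = -15, so ⟨σ_x⟩ = -30/34.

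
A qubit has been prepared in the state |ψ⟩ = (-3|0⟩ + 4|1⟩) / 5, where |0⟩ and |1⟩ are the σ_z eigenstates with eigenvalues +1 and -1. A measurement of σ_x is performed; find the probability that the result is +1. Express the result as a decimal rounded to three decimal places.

0.020

|+x⟩ = (|0⟩ + |1⟩)/√2, so ⟨+x|ψ⟩ = (1) / (√2·5).
P = |1|² / 50 = 1/50.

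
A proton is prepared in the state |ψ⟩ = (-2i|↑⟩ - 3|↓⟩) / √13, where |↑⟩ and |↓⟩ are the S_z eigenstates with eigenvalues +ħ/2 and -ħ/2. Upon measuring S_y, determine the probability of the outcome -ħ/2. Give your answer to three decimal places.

|-y⟩ = (|↑⟩ - i|↓⟩)/√2, so ⟨-y|ψ⟩ = (-5i) / (√2·√13).
P = |-5i|² / 26 = 25/26.

0.962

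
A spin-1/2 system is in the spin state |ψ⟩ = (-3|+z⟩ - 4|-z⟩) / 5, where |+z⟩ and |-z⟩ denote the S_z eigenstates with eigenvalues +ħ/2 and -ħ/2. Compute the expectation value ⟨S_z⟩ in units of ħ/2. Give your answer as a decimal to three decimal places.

-0.280

⟨σ_z⟩ = |a|² - |b|² divided by |a|²+|b|², with a, b the |+z⟩, |-z⟩ amplitudes.
= (9 - 16)/25 = -7/25.
⟨S_z⟩ = (ħ/2)·⟨σ_z⟩.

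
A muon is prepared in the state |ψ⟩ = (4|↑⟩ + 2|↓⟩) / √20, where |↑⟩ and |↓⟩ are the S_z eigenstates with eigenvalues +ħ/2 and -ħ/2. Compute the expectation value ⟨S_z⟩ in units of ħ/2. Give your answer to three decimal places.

0.600

⟨σ_z⟩ = |a|² - |b|² divided by |a|²+|b|², with a, b the |↑⟩, |↓⟩ amplitudes.
= (16 - 4)/20 = 12/20.
⟨S_z⟩ = (ħ/2)·⟨σ_z⟩.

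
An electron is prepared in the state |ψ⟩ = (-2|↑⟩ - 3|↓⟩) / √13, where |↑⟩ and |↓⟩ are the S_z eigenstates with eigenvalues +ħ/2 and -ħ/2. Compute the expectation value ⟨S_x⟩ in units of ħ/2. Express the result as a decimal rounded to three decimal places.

⟨σ_x⟩ = 2 Re(a* b)/(|a|²+|b|²) with a = -2, b = -3.
a* b = 6, so ⟨σ_x⟩ = 12/13.
⟨S_x⟩ = (ħ/2)·⟨σ_x⟩.

0.923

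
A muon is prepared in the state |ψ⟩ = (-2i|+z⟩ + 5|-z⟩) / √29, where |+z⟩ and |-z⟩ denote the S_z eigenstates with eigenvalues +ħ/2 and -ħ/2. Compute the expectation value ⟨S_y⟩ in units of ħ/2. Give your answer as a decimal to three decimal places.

0.690

⟨σ_y⟩ = 2 Im(a* b)/(|a|²+|b|²) with a = -2i, b = 5.
a* b = 10i, so ⟨σ_y⟩ = 20/29.
⟨S_y⟩ = (ħ/2)·⟨σ_y⟩.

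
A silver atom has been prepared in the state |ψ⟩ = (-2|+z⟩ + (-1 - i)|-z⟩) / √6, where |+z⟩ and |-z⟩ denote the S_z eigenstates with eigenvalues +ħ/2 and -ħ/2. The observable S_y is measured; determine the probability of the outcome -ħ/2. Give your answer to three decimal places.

0.167

|-y⟩ = (|+z⟩ - i|-z⟩)/√2, so ⟨-y|ψ⟩ = (-1 - i) / (√2·√6).
P = |-1 - i|² / 12 = 2/12.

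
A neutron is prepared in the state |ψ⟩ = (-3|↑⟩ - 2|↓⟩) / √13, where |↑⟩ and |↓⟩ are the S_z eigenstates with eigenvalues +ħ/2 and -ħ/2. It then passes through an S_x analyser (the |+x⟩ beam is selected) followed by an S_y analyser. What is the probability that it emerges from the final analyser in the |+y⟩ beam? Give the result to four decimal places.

First analyser (S_x): P(|+x⟩) = |⟨+x|ψ⟩|² = 25/26.
After stage 1 the state is |+x⟩; P(|+y⟩) = |⟨+y|+x⟩|² = 1/2.
Joint probability = 25/26 × 1/2 = 0.4808.

0.4808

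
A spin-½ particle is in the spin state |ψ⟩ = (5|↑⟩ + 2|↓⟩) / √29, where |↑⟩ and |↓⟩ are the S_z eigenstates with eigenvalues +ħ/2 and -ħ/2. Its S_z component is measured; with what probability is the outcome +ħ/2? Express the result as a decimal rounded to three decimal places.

0.862

The +ħ/2 outcome corresponds to |↑⟩. Its amplitude in |ψ⟩ is 5/√29.
P = |5|² / 29 = 25/29.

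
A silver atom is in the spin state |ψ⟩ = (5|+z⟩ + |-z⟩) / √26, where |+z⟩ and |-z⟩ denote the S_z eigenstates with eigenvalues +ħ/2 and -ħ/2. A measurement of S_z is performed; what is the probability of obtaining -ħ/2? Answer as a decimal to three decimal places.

The -ħ/2 outcome corresponds to |-z⟩. Its amplitude in |ψ⟩ is 1/√26.
P = |1|² / 26 = 1/26.

0.038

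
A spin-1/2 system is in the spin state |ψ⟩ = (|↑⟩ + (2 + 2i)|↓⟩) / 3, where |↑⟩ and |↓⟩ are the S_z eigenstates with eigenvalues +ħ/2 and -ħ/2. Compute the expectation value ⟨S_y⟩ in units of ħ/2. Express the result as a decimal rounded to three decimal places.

⟨σ_y⟩ = 2 Im(a* b)/(|a|²+|b|²) with a = 1, b = (2 + 2i).
a* b = (2 + 2i), so ⟨σ_y⟩ = 4/9.
⟨S_y⟩ = (ħ/2)·⟨σ_y⟩.

0.444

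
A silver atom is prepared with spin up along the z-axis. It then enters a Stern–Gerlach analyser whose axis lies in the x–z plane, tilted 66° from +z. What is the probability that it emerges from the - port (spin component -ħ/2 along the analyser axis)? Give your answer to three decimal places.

0.297

For spin-½, the probability of finding spin-up along an axis at angle θ to the initial spin direction is cos²(θ/2); spin-down is sin²(θ/2).
θ = 66°, so P = sin²(33°) ≈ 0.297.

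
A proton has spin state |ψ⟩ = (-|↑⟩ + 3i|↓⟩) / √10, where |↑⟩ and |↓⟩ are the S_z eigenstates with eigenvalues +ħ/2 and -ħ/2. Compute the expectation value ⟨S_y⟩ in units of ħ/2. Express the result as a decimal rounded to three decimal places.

⟨σ_y⟩ = 2 Im(a* b)/(|a|²+|b|²) with a = -1, b = 3i.
a* b = -3i, so ⟨σ_y⟩ = -6/10.
⟨S_y⟩ = (ħ/2)·⟨σ_y⟩.

-0.600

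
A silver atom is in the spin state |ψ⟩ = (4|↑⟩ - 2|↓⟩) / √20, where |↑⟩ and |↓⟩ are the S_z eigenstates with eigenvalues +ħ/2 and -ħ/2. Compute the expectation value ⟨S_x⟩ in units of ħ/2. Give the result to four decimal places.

⟨σ_x⟩ = 2 Re(a* b)/(|a|²+|b|²) with a = 4, b = -2.
a* b = -8, so ⟨σ_x⟩ = -16/20.
⟨S_x⟩ = (ħ/2)·⟨σ_x⟩.

-0.8000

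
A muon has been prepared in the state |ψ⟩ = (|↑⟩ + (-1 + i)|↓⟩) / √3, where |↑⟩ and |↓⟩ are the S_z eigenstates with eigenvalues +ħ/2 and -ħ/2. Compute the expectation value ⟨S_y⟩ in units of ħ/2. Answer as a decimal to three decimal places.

⟨σ_y⟩ = 2 Im(a* b)/(|a|²+|b|²) with a = 1, b = (-1 + i).
a* b = (-1 + i), so ⟨σ_y⟩ = 2/3.
⟨S_y⟩ = (ħ/2)·⟨σ_y⟩.

0.667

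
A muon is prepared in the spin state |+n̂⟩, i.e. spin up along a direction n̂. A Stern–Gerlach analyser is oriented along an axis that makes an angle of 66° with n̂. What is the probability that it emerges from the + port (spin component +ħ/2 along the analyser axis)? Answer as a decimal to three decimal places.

0.703

For spin-½, the probability of finding spin-up along an axis at angle θ to the initial spin direction is cos²(θ/2); spin-down is sin²(θ/2).
θ = 66°, so P = cos²(33°) ≈ 0.703.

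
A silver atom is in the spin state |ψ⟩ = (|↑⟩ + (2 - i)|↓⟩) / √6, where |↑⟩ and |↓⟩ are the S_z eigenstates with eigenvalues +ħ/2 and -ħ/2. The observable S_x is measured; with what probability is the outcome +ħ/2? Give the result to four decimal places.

0.8333

|+x⟩ = (|↑⟩ + |↓⟩)/√2, so ⟨+x|ψ⟩ = (3 - i) / (√2·√6).
P = |3 - i|² / 12 = 10/12.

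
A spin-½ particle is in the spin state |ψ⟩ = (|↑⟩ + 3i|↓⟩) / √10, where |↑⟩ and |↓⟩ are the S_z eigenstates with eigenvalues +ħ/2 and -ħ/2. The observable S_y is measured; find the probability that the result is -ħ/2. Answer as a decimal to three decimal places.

|-y⟩ = (|↑⟩ - i|↓⟩)/√2, so ⟨-y|ψ⟩ = (-2) / (√2·√10).
P = |-2|² / 20 = 4/20.

0.200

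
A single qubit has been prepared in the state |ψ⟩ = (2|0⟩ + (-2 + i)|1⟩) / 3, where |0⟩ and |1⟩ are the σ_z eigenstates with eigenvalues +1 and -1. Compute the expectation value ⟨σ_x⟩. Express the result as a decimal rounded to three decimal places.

⟨σ_x⟩ = 2 Re(a* b)/(|a|²+|b|²) with a = 2, b = (-2 + i).
a* b = (-4 + 2i), so ⟨σ_x⟩ = -8/9.

-0.889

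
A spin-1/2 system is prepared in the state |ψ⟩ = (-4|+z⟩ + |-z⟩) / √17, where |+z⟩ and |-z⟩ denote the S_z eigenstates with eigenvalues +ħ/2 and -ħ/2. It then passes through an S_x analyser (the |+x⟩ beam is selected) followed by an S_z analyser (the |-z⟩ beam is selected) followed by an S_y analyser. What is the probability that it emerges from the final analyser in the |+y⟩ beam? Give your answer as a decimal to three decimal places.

0.066

First analyser (S_x): P(|+x⟩) = |⟨+x|ψ⟩|² = 9/34.
After stage 1 the state is |+x⟩; P(|-z⟩) = |⟨-z|+x⟩|² = 1/2.
After stage 2 the state is |-z⟩; P(|+y⟩) = |⟨+y|-z⟩|² = 1/2.
Joint probability = 9/34 × 1/2 × 1/2 = 0.066.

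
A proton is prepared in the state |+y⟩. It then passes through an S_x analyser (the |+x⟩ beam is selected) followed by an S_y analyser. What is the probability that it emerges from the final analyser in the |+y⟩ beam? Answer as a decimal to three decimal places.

First analyser (S_x): from |+y⟩, P(|+x⟩) = 1/2.
After stage 1 the state is |+x⟩; P(|+y⟩) = |⟨+y|+x⟩|² = 1/2.
Joint probability = 1/2 × 1/2 = 0.250.

0.250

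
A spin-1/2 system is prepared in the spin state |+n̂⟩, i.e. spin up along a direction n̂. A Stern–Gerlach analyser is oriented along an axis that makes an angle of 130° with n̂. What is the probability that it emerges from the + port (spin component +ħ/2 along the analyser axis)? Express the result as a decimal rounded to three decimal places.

0.179

For spin-½, the probability of finding spin-up along an axis at angle θ to the initial spin direction is cos²(θ/2); spin-down is sin²(θ/2).
θ = 130°, so P = cos²(65°) ≈ 0.179.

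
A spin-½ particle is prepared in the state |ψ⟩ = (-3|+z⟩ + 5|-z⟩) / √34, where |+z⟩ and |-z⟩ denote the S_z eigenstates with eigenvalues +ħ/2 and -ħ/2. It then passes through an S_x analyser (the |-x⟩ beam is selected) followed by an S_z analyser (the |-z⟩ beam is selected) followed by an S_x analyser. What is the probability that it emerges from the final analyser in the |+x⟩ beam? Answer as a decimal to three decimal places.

First analyser (S_x): P(|-x⟩) = |⟨-x|ψ⟩|² = 64/68.
After stage 1 the state is |-x⟩; P(|-z⟩) = |⟨-z|-x⟩|² = 1/2.
After stage 2 the state is |-z⟩; P(|+x⟩) = |⟨+x|-z⟩|² = 1/2.
Joint probability = 64/68 × 1/2 × 1/2 = 0.235.

0.235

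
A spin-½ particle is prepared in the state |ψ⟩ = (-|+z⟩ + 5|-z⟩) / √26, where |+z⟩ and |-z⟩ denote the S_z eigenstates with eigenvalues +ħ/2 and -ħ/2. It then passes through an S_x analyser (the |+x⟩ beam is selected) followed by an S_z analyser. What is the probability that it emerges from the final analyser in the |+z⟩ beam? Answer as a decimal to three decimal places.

0.154

First analyser (S_x): P(|+x⟩) = |⟨+x|ψ⟩|² = 16/52.
After stage 1 the state is |+x⟩; P(|+z⟩) = |⟨+z|+x⟩|² = 1/2.
Joint probability = 16/52 × 1/2 = 0.154.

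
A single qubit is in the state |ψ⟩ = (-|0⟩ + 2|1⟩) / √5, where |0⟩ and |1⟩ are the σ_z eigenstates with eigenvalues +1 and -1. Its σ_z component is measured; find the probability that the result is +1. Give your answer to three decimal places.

The +1 outcome corresponds to |0⟩. Its amplitude in |ψ⟩ is -1/√5.
P = |-1|² / 5 = 1/5.

0.200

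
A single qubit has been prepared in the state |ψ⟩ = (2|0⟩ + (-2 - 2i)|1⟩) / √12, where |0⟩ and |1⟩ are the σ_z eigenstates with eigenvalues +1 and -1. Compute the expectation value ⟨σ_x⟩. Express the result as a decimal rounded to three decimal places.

-0.667

⟨σ_x⟩ = 2 Re(a* b)/(|a|²+|b|²) with a = 2, b = (-2 - 2i).
a* b = (-4 - 4i), so ⟨σ_x⟩ = -8/12.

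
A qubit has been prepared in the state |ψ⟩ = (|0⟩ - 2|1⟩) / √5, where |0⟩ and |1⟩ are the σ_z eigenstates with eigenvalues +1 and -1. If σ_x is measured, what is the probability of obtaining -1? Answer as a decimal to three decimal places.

0.900

|-x⟩ = (|0⟩ - |1⟩)/√2, so ⟨-x|ψ⟩ = (3) / (√2·√5).
P = |3|² / 10 = 9/10.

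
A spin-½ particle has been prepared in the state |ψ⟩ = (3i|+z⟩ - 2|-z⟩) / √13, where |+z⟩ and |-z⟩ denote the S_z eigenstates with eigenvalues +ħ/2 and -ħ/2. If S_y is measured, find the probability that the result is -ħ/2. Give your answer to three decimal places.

|-y⟩ = (|+z⟩ - i|-z⟩)/√2, so ⟨-y|ψ⟩ = (i) / (√2·√13).
P = |i|² / 26 = 1/26.

0.038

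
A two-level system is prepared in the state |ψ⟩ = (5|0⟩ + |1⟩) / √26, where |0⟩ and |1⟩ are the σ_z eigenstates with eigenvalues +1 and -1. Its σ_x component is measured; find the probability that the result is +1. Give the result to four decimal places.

0.6923

|+x⟩ = (|0⟩ + |1⟩)/√2, so ⟨+x|ψ⟩ = (6) / (√2·√26).
P = |6|² / 52 = 36/52.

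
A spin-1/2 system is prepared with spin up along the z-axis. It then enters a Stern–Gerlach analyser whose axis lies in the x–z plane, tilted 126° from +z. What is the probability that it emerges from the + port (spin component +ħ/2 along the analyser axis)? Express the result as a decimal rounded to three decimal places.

For spin-½, the probability of finding spin-up along an axis at angle θ to the initial spin direction is cos²(θ/2); spin-down is sin²(θ/2).
θ = 126°, so P = cos²(63°) ≈ 0.206.

0.206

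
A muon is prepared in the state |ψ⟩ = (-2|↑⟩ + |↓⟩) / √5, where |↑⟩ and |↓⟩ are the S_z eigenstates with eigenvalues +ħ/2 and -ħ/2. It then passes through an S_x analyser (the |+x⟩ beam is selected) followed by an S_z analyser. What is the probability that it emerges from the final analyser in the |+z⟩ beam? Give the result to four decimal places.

First analyser (S_x): P(|+x⟩) = |⟨+x|ψ⟩|² = 1/10.
After stage 1 the state is |+x⟩; P(|+z⟩) = |⟨+z|+x⟩|² = 1/2.
Joint probability = 1/10 × 1/2 = 0.0500.

0.0500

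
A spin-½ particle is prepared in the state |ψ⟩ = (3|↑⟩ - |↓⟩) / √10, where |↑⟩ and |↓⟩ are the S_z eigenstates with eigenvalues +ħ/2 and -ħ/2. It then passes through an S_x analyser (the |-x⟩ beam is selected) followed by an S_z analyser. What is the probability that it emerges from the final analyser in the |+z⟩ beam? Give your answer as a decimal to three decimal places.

0.400

First analyser (S_x): P(|-x⟩) = |⟨-x|ψ⟩|² = 16/20.
After stage 1 the state is |-x⟩; P(|+z⟩) = |⟨+z|-x⟩|² = 1/2.
Joint probability = 16/20 × 1/2 = 0.400.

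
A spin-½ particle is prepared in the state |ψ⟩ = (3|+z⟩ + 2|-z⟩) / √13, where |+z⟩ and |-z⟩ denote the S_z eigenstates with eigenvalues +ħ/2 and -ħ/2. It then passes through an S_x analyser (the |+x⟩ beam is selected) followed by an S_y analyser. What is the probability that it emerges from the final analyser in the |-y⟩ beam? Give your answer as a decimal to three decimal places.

0.481

First analyser (S_x): P(|+x⟩) = |⟨+x|ψ⟩|² = 25/26.
After stage 1 the state is |+x⟩; P(|-y⟩) = |⟨-y|+x⟩|² = 1/2.
Joint probability = 25/26 × 1/2 = 0.481.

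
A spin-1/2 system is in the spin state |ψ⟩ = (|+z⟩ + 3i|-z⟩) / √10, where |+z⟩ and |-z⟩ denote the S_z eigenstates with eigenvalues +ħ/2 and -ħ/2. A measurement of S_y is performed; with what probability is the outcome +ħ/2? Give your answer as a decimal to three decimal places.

|+y⟩ = (|+z⟩ + i|-z⟩)/√2, so ⟨+y|ψ⟩ = (4) / (√2·√10).
P = |4|² / 20 = 16/20.

0.800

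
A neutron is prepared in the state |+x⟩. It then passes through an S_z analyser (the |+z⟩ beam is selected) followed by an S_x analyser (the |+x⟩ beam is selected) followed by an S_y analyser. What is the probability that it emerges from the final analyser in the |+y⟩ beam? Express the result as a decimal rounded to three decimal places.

First analyser (S_z): from |+x⟩, P(|+z⟩) = 1/2.
After stage 1 the state is |+z⟩; P(|+x⟩) = |⟨+x|+z⟩|² = 1/2.
After stage 2 the state is |+x⟩; P(|+y⟩) = |⟨+y|+x⟩|² = 1/2.
Joint probability = 1/2 × 1/2 × 1/2 = 0.125.

0.125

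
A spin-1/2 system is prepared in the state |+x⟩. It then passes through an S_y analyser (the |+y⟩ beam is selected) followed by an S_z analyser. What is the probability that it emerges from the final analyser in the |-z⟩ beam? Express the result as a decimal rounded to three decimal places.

0.250

First analyser (S_y): from |+x⟩, P(|+y⟩) = 1/2.
After stage 1 the state is |+y⟩; P(|-z⟩) = |⟨-z|+y⟩|² = 1/2.
Joint probability = 1/2 × 1/2 = 0.250.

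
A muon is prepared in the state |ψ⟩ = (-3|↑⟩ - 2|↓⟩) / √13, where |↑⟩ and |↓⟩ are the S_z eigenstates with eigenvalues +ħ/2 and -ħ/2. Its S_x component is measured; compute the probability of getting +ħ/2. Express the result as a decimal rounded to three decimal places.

0.962

|+x⟩ = (|↑⟩ + |↓⟩)/√2, so ⟨+x|ψ⟩ = (-5) / (√2·√13).
P = |-5|² / 26 = 25/26.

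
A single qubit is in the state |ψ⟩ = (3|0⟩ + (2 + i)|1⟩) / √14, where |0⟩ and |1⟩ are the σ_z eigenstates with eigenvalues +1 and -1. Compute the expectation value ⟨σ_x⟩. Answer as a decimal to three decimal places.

⟨σ_x⟩ = 2 Re(a* b)/(|a|²+|b|²) with a = 3, b = (2 + i).
a* b = (6 + 3i), so ⟨σ_x⟩ = 12/14.

0.857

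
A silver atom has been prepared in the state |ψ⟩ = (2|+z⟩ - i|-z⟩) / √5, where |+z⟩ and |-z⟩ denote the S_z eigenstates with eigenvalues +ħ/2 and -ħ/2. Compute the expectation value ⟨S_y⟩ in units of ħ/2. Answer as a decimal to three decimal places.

-0.800

⟨σ_y⟩ = 2 Im(a* b)/(|a|²+|b|²) with a = 2, b = -i.
a* b = -2i, so ⟨σ_y⟩ = -4/5.
⟨S_y⟩ = (ħ/2)·⟨σ_y⟩.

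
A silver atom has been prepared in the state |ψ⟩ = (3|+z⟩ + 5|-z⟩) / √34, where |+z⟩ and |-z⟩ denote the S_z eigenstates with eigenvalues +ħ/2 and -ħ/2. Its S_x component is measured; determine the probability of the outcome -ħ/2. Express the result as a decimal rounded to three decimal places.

|-x⟩ = (|+z⟩ - |-z⟩)/√2, so ⟨-x|ψ⟩ = (-2) / (√2·√34).
P = |-2|² / 68 = 4/68.

0.059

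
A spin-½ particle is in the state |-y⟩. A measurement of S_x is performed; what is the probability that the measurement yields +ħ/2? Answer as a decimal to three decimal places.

In the S_z basis, |-y⟩ = (|↑⟩ - i|↓⟩)/√2 and |+x⟩ = (|↑⟩ + |↓⟩)/√2.
|⟨+x|-y⟩|² = 1/2.

0.500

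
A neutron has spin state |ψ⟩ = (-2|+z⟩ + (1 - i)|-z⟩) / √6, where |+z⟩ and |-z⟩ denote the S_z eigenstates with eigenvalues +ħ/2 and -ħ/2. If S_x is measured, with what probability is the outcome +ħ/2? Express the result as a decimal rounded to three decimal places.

|+x⟩ = (|+z⟩ + |-z⟩)/√2, so ⟨+x|ψ⟩ = (-1 - i) / (√2·√6).
P = |-1 - i|² / 12 = 2/12.

0.167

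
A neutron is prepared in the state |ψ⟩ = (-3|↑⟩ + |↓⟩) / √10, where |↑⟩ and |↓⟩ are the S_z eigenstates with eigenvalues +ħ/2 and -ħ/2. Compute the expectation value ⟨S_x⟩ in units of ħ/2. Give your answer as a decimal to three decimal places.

-0.600

⟨σ_x⟩ = 2 Re(a* b)/(|a|²+|b|²) with a = -3, b = 1.
a* b = -3, so ⟨σ_x⟩ = -6/10.
⟨S_x⟩ = (ħ/2)·⟨σ_x⟩.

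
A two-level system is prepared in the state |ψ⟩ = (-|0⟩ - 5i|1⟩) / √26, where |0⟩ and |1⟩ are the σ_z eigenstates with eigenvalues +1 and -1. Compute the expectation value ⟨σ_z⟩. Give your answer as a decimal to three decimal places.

⟨σ_z⟩ = |a|² - |b|² divided by |a|²+|b|², with a, b the |0⟩, |1⟩ amplitudes.
= (1 - 25)/26 = -24/26.

-0.923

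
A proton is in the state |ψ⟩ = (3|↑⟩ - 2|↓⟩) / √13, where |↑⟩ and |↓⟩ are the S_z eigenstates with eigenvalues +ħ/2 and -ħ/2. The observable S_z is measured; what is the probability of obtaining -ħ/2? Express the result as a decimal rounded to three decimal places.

The -ħ/2 outcome corresponds to |↓⟩. Its amplitude in |ψ⟩ is -2/√13.
P = |-2|² / 13 = 4/13.

0.308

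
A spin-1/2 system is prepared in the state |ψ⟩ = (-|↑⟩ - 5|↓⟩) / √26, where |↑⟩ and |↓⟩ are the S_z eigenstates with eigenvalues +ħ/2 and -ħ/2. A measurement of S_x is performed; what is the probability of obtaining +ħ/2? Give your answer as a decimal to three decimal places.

0.692

|+x⟩ = (|↑⟩ + |↓⟩)/√2, so ⟨+x|ψ⟩ = (-6) / (√2·√26).
P = |-6|² / 52 = 36/52.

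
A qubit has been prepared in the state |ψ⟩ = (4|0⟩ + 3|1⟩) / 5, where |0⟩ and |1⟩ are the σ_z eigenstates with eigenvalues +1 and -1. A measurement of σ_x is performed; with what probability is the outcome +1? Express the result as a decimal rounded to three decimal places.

|+x⟩ = (|0⟩ + |1⟩)/√2, so ⟨+x|ψ⟩ = (7) / (√2·5).
P = |7|² / 50 = 49/50.

0.980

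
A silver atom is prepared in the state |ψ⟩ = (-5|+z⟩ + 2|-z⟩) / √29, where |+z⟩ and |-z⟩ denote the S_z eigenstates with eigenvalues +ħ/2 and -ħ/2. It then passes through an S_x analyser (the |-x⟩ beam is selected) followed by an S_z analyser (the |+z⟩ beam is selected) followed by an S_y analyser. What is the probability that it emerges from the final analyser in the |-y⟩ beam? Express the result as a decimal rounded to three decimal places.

First analyser (S_x): P(|-x⟩) = |⟨-x|ψ⟩|² = 49/58.
After stage 1 the state is |-x⟩; P(|+z⟩) = |⟨+z|-x⟩|² = 1/2.
After stage 2 the state is |+z⟩; P(|-y⟩) = |⟨-y|+z⟩|² = 1/2.
Joint probability = 49/58 × 1/2 × 1/2 = 0.211.

0.211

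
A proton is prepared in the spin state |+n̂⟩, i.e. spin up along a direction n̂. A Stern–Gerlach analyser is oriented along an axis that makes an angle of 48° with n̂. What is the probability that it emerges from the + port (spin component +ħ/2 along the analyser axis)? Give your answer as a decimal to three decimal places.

0.835

For spin-½, the probability of finding spin-up along an axis at angle θ to the initial spin direction is cos²(θ/2); spin-down is sin²(θ/2).
θ = 48°, so P = cos²(24°) ≈ 0.835.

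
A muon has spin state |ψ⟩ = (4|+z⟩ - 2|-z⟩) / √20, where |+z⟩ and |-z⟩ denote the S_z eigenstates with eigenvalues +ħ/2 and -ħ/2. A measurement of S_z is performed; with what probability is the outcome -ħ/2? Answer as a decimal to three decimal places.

0.200

The -ħ/2 outcome corresponds to |-z⟩. Its amplitude in |ψ⟩ is -2/√20.
P = |-2|² / 20 = 4/20.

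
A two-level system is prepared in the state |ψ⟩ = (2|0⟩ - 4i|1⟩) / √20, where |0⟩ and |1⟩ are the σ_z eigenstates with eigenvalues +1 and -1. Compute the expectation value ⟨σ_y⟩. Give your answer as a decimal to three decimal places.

⟨σ_y⟩ = 2 Im(a* b)/(|a|²+|b|²) with a = 2, b = -4i.
a* b = -8i, so ⟨σ_y⟩ = -16/20.

-0.800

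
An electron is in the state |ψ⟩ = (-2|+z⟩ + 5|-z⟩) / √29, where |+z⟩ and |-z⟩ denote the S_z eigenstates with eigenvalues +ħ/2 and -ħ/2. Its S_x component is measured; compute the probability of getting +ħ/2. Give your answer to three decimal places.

|+x⟩ = (|+z⟩ + |-z⟩)/√2, so ⟨+x|ψ⟩ = (3) / (√2·√29).
P = |3|² / 58 = 9/58.

0.155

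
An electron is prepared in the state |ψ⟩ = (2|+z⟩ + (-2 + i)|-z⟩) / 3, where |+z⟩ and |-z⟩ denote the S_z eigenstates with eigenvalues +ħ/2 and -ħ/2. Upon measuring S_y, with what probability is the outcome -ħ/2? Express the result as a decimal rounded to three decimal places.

0.278

|-y⟩ = (|+z⟩ - i|-z⟩)/√2, so ⟨-y|ψ⟩ = (1 - 2i) / (√2·3).
P = |1 - 2i|² / 18 = 5/18.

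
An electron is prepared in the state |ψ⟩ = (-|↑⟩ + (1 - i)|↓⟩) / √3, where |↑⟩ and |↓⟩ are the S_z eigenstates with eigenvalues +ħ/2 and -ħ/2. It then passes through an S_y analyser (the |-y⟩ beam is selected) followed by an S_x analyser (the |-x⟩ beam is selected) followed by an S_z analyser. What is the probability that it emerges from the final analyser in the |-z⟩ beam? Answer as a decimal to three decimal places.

First analyser (S_y): P(|-y⟩) = |⟨-y|ψ⟩|² = 1/6.
After stage 1 the state is |-y⟩; P(|-x⟩) = |⟨-x|-y⟩|² = 1/2.
After stage 2 the state is |-x⟩; P(|-z⟩) = |⟨-z|-x⟩|² = 1/2.
Joint probability = 1/6 × 1/2 × 1/2 = 0.042.

0.042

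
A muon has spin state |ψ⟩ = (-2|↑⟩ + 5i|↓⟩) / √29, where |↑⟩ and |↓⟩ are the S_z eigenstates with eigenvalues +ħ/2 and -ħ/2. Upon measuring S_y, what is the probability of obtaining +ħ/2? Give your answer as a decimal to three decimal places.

|+y⟩ = (|↑⟩ + i|↓⟩)/√2, so ⟨+y|ψ⟩ = (3) / (√2·√29).
P = |3|² / 58 = 9/58.

0.155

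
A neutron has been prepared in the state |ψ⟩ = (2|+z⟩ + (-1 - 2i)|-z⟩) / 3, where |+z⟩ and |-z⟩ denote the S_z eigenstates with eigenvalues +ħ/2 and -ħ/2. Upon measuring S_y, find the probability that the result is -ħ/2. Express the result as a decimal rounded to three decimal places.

0.944

|-y⟩ = (|+z⟩ - i|-z⟩)/√2, so ⟨-y|ψ⟩ = (4 - i) / (√2·3).
P = |4 - i|² / 18 = 17/18.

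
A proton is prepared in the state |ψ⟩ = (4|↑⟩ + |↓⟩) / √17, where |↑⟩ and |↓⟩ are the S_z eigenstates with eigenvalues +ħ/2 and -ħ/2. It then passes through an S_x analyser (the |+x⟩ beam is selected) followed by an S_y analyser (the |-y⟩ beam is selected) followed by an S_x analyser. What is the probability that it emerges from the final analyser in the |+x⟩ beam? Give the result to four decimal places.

0.1838

First analyser (S_x): P(|+x⟩) = |⟨+x|ψ⟩|² = 25/34.
After stage 1 the state is |+x⟩; P(|-y⟩) = |⟨-y|+x⟩|² = 1/2.
After stage 2 the state is |-y⟩; P(|+x⟩) = |⟨+x|-y⟩|² = 1/2.
Joint probability = 25/34 × 1/2 × 1/2 = 0.1838.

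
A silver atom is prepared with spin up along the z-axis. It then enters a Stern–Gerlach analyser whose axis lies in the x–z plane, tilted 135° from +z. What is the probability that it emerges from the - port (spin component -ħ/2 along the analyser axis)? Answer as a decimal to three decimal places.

For spin-½, the probability of finding spin-up along an axis at angle θ to the initial spin direction is cos²(θ/2); spin-down is sin²(θ/2).
θ = 135°, so P = sin²(67.5°) ≈ 0.854.

0.854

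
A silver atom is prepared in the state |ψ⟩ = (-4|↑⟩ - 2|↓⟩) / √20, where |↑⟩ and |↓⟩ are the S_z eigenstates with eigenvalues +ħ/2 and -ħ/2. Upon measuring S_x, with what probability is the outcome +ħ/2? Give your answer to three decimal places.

0.900

|+x⟩ = (|↑⟩ + |↓⟩)/√2, so ⟨+x|ψ⟩ = (-6) / (√2·√20).
P = |-6|² / 40 = 36/40.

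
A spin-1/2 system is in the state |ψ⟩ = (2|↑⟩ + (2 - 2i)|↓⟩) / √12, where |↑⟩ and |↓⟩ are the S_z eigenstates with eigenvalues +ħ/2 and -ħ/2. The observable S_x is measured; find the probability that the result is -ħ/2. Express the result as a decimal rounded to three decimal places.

0.167

|-x⟩ = (|↑⟩ - |↓⟩)/√2, so ⟨-x|ψ⟩ = (2i) / (√2·√12).
P = |2i|² / 24 = 4/24.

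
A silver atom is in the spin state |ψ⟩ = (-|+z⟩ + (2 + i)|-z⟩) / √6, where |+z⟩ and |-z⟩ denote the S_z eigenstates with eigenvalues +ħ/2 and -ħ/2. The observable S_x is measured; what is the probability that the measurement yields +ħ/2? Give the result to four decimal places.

0.1667

|+x⟩ = (|+z⟩ + |-z⟩)/√2, so ⟨+x|ψ⟩ = (1 + i) / (√2·√6).
P = |1 + i|² / 12 = 2/12.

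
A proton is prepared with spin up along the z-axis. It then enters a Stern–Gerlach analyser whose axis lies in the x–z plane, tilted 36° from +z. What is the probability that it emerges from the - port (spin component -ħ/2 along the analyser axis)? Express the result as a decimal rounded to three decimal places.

0.095

For spin-½, the probability of finding spin-up along an axis at angle θ to the initial spin direction is cos²(θ/2); spin-down is sin²(θ/2).
θ = 36°, so P = sin²(18°) ≈ 0.095.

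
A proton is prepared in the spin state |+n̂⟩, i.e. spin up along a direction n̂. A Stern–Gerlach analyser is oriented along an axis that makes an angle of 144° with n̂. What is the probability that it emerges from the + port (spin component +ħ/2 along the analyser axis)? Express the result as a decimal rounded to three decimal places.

For spin-½, the probability of finding spin-up along an axis at angle θ to the initial spin direction is cos²(θ/2); spin-down is sin²(θ/2).
θ = 144°, so P = cos²(72°) ≈ 0.095.

0.095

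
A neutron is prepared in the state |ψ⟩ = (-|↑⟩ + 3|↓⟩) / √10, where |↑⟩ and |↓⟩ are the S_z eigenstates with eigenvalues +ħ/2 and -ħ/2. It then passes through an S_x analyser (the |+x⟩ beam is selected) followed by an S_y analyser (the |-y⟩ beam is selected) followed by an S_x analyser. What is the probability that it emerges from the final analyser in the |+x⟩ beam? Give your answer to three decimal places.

First analyser (S_x): P(|+x⟩) = |⟨+x|ψ⟩|² = 4/20.
After stage 1 the state is |+x⟩; P(|-y⟩) = |⟨-y|+x⟩|² = 1/2.
After stage 2 the state is |-y⟩; P(|+x⟩) = |⟨+x|-y⟩|² = 1/2.
Joint probability = 4/20 × 1/2 × 1/2 = 0.050.

0.050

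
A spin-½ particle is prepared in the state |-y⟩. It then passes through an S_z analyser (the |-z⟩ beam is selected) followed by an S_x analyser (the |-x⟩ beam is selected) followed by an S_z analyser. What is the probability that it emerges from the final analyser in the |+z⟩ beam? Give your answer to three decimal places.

First analyser (S_z): from |-y⟩, P(|-z⟩) = 1/2.
After stage 1 the state is |-z⟩; P(|-x⟩) = |⟨-x|-z⟩|² = 1/2.
After stage 2 the state is |-x⟩; P(|+z⟩) = |⟨+z|-x⟩|² = 1/2.
Joint probability = 1/2 × 1/2 × 1/2 = 0.125.

0.125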